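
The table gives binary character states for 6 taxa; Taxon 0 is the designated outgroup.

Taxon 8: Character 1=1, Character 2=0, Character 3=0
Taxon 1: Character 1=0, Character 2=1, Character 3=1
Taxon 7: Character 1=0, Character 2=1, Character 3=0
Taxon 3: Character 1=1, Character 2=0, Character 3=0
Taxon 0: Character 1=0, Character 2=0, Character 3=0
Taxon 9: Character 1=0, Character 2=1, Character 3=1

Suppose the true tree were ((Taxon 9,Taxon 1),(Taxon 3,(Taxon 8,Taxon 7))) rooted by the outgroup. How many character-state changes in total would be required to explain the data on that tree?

Map each character onto ((Taxon 9,Taxon 1),(Taxon 3,(Taxon 8,Taxon 7))) (rooted by Taxon 0) and count the minimum state changes it requires (Fitch parsimony):
Character 1: 2; Character 2: 2; Character 3: 1.
Total tree length = 5.

5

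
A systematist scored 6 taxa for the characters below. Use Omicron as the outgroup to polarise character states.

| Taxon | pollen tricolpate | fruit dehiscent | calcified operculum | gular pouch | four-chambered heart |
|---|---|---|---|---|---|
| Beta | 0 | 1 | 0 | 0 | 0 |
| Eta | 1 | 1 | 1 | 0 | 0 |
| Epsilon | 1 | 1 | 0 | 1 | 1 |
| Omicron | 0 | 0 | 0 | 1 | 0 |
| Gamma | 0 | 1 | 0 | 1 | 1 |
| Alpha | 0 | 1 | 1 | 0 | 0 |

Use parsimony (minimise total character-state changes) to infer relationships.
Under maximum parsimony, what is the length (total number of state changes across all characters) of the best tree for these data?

Character polarity is set by the outgroup: the derived state is whichever differs from the outgroup's state, so for gular pouch the derived state is '0', and for the remaining characters it is '1'.
pollen tricolpate groups Epsilon and Eta, which is incompatible with the clades supported by the remaining characters; treating it as convergent (homoplasy) costs fewer steps than any alternative tree.
All ingroup taxa share the derived state '1' for fruit dehiscent; it defines the ingroup but does not resolve relationships within it.
calcified operculum (derived state '1') is shared by Alpha and Eta — a synapomorphy uniting that clade.
gular pouch: derived state '0' in Alpha, Beta, and Eta only — synapomorphy for {Alpha, Beta, Eta}.
four-chambered heart: derived state '1' in Epsilon and Gamma only — synapomorphy for {Epsilon, Gamma}.
Most parsimonious ingroup topology: ((Beta,(Alpha,Eta)),(Epsilon,Gamma)).
Changes per character on this tree: pollen tricolpate: 2; fruit dehiscent: 1; calcified operculum: 1; gular pouch: 1; four-chambered heart: 1.
Total = 6.

6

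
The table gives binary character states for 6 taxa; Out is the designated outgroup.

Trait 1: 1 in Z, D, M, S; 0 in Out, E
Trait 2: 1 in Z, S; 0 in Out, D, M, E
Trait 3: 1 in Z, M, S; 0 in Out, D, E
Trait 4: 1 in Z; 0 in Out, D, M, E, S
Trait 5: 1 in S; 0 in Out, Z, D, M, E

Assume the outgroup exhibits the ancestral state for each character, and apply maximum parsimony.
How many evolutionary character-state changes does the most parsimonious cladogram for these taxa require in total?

5

The outgroup has state '0' for every character, so '1' is the derived state throughout.
Trait 1: derived state '1' in D, M, S, and Z only — synapomorphy for {D, M, S, Z}.
Trait 2: derived state '1' in S and Z only — synapomorphy for {S, Z}.
Only M, S, and Z show the derived state '1' for Trait 3, supporting them as a clade.
Trait 4 (derived state '1') is unique to Z (autapomorphy; uninformative for grouping).
Trait 5 (derived state '1') is unique to S (autapomorphy; uninformative for grouping).
Most parsimonious ingroup topology: ((((Z,S),M),D),E).
Changes per character on this tree: Trait 1: 1; Trait 2: 1; Trait 3: 1; Trait 4: 1; Trait 5: 1.
Total = 5.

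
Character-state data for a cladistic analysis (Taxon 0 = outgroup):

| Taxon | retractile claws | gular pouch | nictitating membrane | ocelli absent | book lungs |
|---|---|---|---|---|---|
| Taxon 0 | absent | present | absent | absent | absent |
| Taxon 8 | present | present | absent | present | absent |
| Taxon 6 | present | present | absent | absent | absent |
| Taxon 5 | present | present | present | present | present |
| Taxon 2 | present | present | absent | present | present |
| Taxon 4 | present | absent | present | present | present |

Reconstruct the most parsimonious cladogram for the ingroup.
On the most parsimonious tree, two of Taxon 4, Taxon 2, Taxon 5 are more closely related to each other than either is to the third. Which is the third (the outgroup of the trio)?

Taxon 2

Character polarity is set by the outgroup: the derived state is whichever differs from the outgroup's state, so for gular pouch the derived state is 'absent', and for the remaining characters it is 'present'.
All ingroup taxa share the derived state 'present' for retractile claws; it defines the ingroup but does not resolve relationships within it.
gular pouch (derived state 'absent') is unique to Taxon 4 (autapomorphy; uninformative for grouping).
Only Taxon 4 and Taxon 5 show the derived state 'present' for nictitating membrane, supporting them as a clade.
ocelli absent (derived state 'present') is shared by Taxon 2, Taxon 4, Taxon 5, and Taxon 8 — a synapomorphy uniting that clade.
book lungs (derived state 'present') is shared by Taxon 2, Taxon 4, and Taxon 5 — a synapomorphy uniting that clade.
Most parsimonious ingroup topology: ((Taxon 8,((Taxon 5,Taxon 4),Taxon 2)),Taxon 6).
Taxon 4 and Taxon 5 share a more recent common ancestor with each other than either does with Taxon 2, so Taxon 2 is the least closely related of the three.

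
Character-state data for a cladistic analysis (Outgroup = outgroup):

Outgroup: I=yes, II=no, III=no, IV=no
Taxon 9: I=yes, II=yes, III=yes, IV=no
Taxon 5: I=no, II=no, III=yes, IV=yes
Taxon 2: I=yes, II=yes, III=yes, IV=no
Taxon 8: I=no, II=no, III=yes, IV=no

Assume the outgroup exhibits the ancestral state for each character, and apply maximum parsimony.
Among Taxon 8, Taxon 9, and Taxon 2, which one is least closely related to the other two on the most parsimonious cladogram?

Character polarity is set by the outgroup: the derived state is whichever differs from the outgroup's state, so for I the derived state is 'no', and for the remaining characters it is 'yes'.
I (derived state 'no') is shared by Taxon 5 and Taxon 8 — a synapomorphy uniting that clade.
Only Taxon 2 and Taxon 9 show the derived state 'yes' for II, supporting them as a clade.
III (derived state 'yes') is shared by all ingroup taxa — unites the whole ingroup.
IV (derived state 'yes') is unique to Taxon 5 (autapomorphy; uninformative for grouping).
Most parsimonious ingroup topology: ((Taxon 9,Taxon 2),(Taxon 5,Taxon 8)).
Taxon 2 and Taxon 9 share a more recent common ancestor with each other than either does with Taxon 8, so Taxon 8 is the least closely related of the three.

Taxon 8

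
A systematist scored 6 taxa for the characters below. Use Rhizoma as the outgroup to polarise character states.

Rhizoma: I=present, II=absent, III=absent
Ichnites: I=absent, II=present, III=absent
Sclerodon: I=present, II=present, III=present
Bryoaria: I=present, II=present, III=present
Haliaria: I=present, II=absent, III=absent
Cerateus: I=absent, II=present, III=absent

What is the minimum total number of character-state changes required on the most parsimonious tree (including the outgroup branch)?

Character polarity is set by the outgroup: the derived state is whichever differs from the outgroup's state, so for I the derived state is 'absent', and for the remaining characters it is 'present'.
I: derived state 'absent' in Cerateus and Ichnites only — synapomorphy for {Cerateus, Ichnites}.
II: derived state 'present' in Bryoaria, Cerateus, Ichnites, and Sclerodon only — synapomorphy for {Bryoaria, Cerateus, Ichnites, Sclerodon}.
III (derived state 'present') is shared by Bryoaria and Sclerodon — a synapomorphy uniting that clade.
Most parsimonious ingroup topology: (((Ichnites,Cerateus),(Sclerodon,Bryoaria)),Haliaria).
Changes per character on this tree: I: 1; II: 1; III: 1.
Total = 3.

3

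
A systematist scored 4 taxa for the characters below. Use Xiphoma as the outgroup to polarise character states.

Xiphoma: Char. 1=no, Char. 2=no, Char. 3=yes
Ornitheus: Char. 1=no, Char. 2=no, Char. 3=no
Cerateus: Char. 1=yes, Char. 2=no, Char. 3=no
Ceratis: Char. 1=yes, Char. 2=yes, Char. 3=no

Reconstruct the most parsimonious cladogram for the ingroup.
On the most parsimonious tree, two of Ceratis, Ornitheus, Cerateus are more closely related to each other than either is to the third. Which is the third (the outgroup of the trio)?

Ornitheus

Character polarity is set by the outgroup: the derived state is whichever differs from the outgroup's state, so for Char. 3 the derived state is 'no', and for the remaining characters it is 'yes'.
Char. 1 (derived state 'yes') is shared by Cerateus and Ceratis — a synapomorphy uniting that clade.
Char. 2 (derived state 'yes') is unique to Ceratis (autapomorphy; uninformative for grouping).
Char. 3 (derived state 'no') is shared by all ingroup taxa — unites the whole ingroup.
Most parsimonious ingroup topology: (Ornitheus,(Cerateus,Ceratis)).
Ceratis and Cerateus share a more recent common ancestor with each other than either does with Ornitheus, so Ornitheus is the least closely related of the three.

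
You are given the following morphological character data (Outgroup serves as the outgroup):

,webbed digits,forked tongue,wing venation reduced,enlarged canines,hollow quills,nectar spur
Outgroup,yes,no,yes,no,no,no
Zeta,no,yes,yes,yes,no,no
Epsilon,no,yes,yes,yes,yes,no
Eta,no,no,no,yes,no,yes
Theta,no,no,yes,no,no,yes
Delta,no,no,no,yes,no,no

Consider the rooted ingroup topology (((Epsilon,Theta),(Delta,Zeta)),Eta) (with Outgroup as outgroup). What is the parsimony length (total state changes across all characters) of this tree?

Map each character onto (((Epsilon,Theta),(Delta,Zeta)),Eta) (rooted by Outgroup) and count the minimum state changes it requires (Fitch parsimony):
webbed digits: 1; forked tongue: 2; wing venation reduced: 2; enlarged canines: 2; hollow quills: 1; nectar spur: 2.
Total tree length = 10.

10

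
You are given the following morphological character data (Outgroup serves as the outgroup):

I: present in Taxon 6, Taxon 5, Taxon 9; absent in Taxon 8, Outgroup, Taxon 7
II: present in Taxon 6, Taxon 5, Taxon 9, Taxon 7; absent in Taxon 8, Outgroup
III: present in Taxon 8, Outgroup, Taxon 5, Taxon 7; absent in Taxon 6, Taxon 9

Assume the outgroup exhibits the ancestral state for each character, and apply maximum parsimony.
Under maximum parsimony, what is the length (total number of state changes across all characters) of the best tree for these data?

3

Character polarity is set by the outgroup: the derived state is whichever differs from the outgroup's state, so for III the derived state is 'absent', and for the remaining characters it is 'present'.
Only Taxon 5, Taxon 6, and Taxon 9 show the derived state 'present' for I, supporting them as a clade.
II (derived state 'present') is shared by Taxon 5, Taxon 6, Taxon 7, and Taxon 9 — a synapomorphy uniting that clade.
III: derived state 'absent' in Taxon 6 and Taxon 9 only — synapomorphy for {Taxon 6, Taxon 9}.
Most parsimonious ingroup topology: (((Taxon 5,(Taxon 6,Taxon 9)),Taxon 7),Taxon 8).
Changes per character on this tree: I: 1; II: 1; III: 1.
Total = 3.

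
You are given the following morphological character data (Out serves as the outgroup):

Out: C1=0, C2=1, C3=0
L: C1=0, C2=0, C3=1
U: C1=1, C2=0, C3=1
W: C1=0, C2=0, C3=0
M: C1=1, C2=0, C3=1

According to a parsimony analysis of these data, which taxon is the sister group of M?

Character polarity is set by the outgroup: the derived state is whichever differs from the outgroup's state, so for C2 the derived state is '0', and for the remaining characters it is '1'.
Only M and U show the derived state '1' for C1, supporting them as a clade.
All ingroup taxa share the derived state '0' for C2; it defines the ingroup but does not resolve relationships within it.
C3 (derived state '1') is shared by L, M, and U — a synapomorphy uniting that clade.
Most parsimonious ingroup topology: ((L,(U,M)),W).
M and U form a cherry on this tree, so they are sister taxa.

U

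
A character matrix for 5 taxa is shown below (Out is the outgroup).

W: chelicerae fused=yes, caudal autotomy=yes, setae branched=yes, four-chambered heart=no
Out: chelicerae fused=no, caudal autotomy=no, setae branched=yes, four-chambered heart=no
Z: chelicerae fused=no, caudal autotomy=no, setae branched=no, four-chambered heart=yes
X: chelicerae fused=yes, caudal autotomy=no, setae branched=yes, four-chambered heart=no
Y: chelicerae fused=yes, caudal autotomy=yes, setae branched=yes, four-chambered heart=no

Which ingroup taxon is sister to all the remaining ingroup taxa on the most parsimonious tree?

Z

Character polarity is set by the outgroup: the derived state is whichever differs from the outgroup's state, so for setae branched the derived state is 'no', and for the remaining characters it is 'yes'.
chelicerae fused: derived state 'yes' in W, X, and Y only — synapomorphy for {W, X, Y}.
caudal autotomy (derived state 'yes') is shared by W and Y — a synapomorphy uniting that clade.
setae branched: derived state 'no' in Z only — an autapomorphy, so it tells us nothing about relationships among taxa.
four-chambered heart (derived state 'yes') is unique to Z (autapomorphy; uninformative for grouping).
Most parsimonious ingroup topology: (((Y,W),X),Z).
Z is sister to the clade containing all other ingroup taxa, so it is the earliest-diverging (most basal) ingroup lineage.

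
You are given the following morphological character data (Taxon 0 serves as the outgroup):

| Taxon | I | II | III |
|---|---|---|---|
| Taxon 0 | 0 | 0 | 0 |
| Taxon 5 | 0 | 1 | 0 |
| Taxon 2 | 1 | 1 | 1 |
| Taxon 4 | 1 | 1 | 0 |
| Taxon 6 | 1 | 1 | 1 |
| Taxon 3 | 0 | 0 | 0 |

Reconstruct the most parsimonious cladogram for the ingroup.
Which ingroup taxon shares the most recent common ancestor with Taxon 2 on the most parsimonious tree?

The outgroup has state '0' for every character, so '1' is the derived state throughout.
I (derived state '1') is shared by Taxon 2, Taxon 4, and Taxon 6 — a synapomorphy uniting that clade.
II: derived state '1' in Taxon 2, Taxon 4, Taxon 5, and Taxon 6 only — synapomorphy for {Taxon 2, Taxon 4, Taxon 5, Taxon 6}.
III: derived state '1' in Taxon 2 and Taxon 6 only — synapomorphy for {Taxon 2, Taxon 6}.
Most parsimonious ingroup topology: ((Taxon 5,((Taxon 2,Taxon 6),Taxon 4)),Taxon 3).
Taxon 2 and Taxon 6 form a cherry on this tree, so they are sister taxa.

Taxon 6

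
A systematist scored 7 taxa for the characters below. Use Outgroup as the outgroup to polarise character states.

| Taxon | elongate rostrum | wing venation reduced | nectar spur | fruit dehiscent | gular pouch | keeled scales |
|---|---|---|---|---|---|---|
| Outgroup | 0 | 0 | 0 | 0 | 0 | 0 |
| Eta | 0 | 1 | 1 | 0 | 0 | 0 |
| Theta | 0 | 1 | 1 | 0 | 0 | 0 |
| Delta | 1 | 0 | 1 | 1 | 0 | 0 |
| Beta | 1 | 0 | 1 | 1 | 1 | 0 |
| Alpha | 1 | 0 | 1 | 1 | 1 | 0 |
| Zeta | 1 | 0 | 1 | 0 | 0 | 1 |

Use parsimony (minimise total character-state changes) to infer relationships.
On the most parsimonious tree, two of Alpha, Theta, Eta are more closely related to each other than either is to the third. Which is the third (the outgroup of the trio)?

The outgroup has state '0' for every character, so '1' is the derived state throughout.
Only Alpha, Beta, Delta, and Zeta show the derived state '1' for elongate rostrum, supporting them as a clade.
Only Eta and Theta show the derived state '1' for wing venation reduced, supporting them as a clade.
All ingroup taxa share the derived state '1' for nectar spur; it defines the ingroup but does not resolve relationships within it.
Only Alpha, Beta, and Delta show the derived state '1' for fruit dehiscent, supporting them as a clade.
gular pouch (derived state '1') is shared by Alpha and Beta — a synapomorphy uniting that clade.
keeled scales (derived state '1') is unique to Zeta (autapomorphy; uninformative for grouping).
Most parsimonious ingroup topology: ((Eta,Theta),((Delta,(Beta,Alpha)),Zeta)).
Eta and Theta share a more recent common ancestor with each other than either does with Alpha, so Alpha is the least closely related of the three.

Alpha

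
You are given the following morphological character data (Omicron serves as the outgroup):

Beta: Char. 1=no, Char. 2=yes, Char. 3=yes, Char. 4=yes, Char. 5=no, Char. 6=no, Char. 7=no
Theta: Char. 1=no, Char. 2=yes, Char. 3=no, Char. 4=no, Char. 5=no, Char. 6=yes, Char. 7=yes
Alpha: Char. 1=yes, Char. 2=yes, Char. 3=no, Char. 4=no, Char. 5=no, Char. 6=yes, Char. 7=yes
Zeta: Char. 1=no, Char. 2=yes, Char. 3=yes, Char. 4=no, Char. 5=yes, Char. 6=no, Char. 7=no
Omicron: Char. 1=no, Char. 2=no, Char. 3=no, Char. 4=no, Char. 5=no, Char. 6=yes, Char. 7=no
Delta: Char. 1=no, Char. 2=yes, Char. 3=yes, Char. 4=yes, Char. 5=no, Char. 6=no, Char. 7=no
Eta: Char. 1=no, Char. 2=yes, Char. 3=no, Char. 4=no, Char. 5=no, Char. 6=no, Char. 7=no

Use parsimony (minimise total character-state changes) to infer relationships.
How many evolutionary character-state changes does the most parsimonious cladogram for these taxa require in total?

Character polarity is set by the outgroup: the derived state is whichever differs from the outgroup's state, so for Char. 6 the derived state is 'no', and for the remaining characters it is 'yes'.
Char. 1: derived state 'yes' in Alpha only — an autapomorphy, so it tells us nothing about relationships among taxa.
Char. 2 (derived state 'yes') is shared by all ingroup taxa — unites the whole ingroup.
Char. 3: derived state 'yes' in Beta, Delta, and Zeta only — synapomorphy for {Beta, Delta, Zeta}.
Char. 4 (derived state 'yes') is shared by Beta and Delta — a synapomorphy uniting that clade.
Char. 5: derived state 'yes' in Zeta only — an autapomorphy, so it tells us nothing about relationships among taxa.
Char. 6 (derived state 'no') is shared by Beta, Delta, Eta, and Zeta — a synapomorphy uniting that clade.
Only Alpha and Theta show the derived state 'yes' for Char. 7, supporting them as a clade.
Most parsimonious ingroup topology: ((Eta,((Delta,Beta),Zeta)),(Alpha,Theta)).
Changes per character on this tree: Char. 1: 1; Char. 2: 1; Char. 3: 1; Char. 4: 1; Char. 5: 1; Char. 6: 1; Char. 7: 1.
Total = 7.

7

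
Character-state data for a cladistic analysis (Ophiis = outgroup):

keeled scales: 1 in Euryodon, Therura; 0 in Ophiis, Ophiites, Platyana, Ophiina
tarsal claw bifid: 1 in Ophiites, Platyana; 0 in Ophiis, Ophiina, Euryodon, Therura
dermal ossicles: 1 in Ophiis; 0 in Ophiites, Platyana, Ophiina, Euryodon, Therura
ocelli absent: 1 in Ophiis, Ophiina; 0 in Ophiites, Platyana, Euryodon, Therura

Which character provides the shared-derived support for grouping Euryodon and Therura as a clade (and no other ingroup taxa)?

Character polarity is set by the outgroup: the derived state is whichever differs from the outgroup's state, so for dermal ossicles, ocelli absent the derived state is '0', and for the remaining characters it is '1'.
keeled scales: derived state '1' in Euryodon and Therura only — synapomorphy for {Euryodon, Therura}.
tarsal claw bifid: derived state '1' in Ophiites and Platyana only — synapomorphy for {Ophiites, Platyana}.
dermal ossicles (derived state '0') is shared by all ingroup taxa — unites the whole ingroup.
ocelli absent: derived state '0' in Euryodon, Ophiites, Platyana, and Therura only — synapomorphy for {Euryodon, Ophiites, Platyana, Therura}.
Most parsimonious ingroup topology: (((Ophiites,Platyana),(Euryodon,Therura)),Ophiina).
The clade {Euryodon, Therura} is supported by keeled scales: its derived state '1' occurs in exactly those taxa and in no other taxon (including the outgroup).

keeled scales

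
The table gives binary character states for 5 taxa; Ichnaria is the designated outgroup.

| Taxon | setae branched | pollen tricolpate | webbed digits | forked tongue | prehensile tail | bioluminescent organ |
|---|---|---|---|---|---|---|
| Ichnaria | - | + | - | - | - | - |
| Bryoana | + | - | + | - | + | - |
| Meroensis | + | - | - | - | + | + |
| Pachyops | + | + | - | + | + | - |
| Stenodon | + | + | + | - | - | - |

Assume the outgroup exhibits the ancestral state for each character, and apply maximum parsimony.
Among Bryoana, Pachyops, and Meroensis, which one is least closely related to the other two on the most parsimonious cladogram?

Character polarity is set by the outgroup: the derived state is whichever differs from the outgroup's state, so for pollen tricolpate the derived state is '-', and for the remaining characters it is '+'.
setae branched (derived state '+') is shared by all ingroup taxa — unites the whole ingroup.
Only Bryoana and Meroensis show the derived state '-' for pollen tricolpate, supporting them as a clade.
webbed digits (state '+') occurs in Bryoana and Stenodon but conflicts with the nesting implied by the other characters — most parsimoniously interpreted as homoplasy.
forked tongue (derived state '+') is unique to Pachyops (autapomorphy; uninformative for grouping).
prehensile tail: derived state '+' in Bryoana, Meroensis, and Pachyops only — synapomorphy for {Bryoana, Meroensis, Pachyops}.
bioluminescent organ: derived state '+' in Meroensis only — an autapomorphy, so it tells us nothing about relationships among taxa.
Most parsimonious ingroup topology: (((Bryoana,Meroensis),Pachyops),Stenodon).
Bryoana and Meroensis share a more recent common ancestor with each other than either does with Pachyops, so Pachyops is the least closely related of the three.

Pachyops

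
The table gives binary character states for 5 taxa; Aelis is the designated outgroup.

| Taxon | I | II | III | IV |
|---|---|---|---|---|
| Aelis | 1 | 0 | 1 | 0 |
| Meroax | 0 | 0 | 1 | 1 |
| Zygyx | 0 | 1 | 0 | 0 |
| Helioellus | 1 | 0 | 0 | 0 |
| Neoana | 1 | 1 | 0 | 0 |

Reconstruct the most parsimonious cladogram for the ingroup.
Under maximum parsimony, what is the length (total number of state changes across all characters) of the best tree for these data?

Character polarity is set by the outgroup: the derived state is whichever differs from the outgroup's state, so for I, III the derived state is '0', and for the remaining characters it is '1'.
I (state '0') occurs in Meroax and Zygyx but conflicts with the nesting implied by the other characters — most parsimoniously interpreted as homoplasy.
II (derived state '1') is shared by Neoana and Zygyx — a synapomorphy uniting that clade.
Only Helioellus, Neoana, and Zygyx show the derived state '0' for III, supporting them as a clade.
IV: derived state '1' in Meroax only — an autapomorphy, so it tells us nothing about relationships among taxa.
Most parsimonious ingroup topology: (((Zygyx,Neoana),Helioellus),Meroax).
Changes per character on this tree: I: 2; II: 1; III: 1; IV: 1.
Total = 5.

5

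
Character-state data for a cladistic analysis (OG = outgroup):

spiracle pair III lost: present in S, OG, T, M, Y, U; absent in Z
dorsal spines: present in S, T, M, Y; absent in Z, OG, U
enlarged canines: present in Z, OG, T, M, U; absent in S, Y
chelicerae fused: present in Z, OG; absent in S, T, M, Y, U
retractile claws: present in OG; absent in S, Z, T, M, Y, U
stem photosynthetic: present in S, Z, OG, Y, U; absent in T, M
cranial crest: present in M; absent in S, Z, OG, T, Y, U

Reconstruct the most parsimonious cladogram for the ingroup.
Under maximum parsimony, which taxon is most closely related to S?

Y

Character polarity is set by the outgroup: the derived state is whichever differs from the outgroup's state, so for spiracle pair III lost, enlarged canines, chelicerae fused, retractile claws, stem photosynthetic the derived state is 'absent', and for the remaining characters it is 'present'.
spiracle pair III lost (derived state 'absent') is unique to Z (autapomorphy; uninformative for grouping).
dorsal spines (derived state 'present') is shared by M, S, T, and Y — a synapomorphy uniting that clade.
enlarged canines: derived state 'absent' in S and Y only — synapomorphy for {S, Y}.
Only M, S, T, U, and Y show the derived state 'absent' for chelicerae fused, supporting them as a clade.
retractile claws (derived state 'absent') is shared by all ingroup taxa — unites the whole ingroup.
Only M and T show the derived state 'absent' for stem photosynthetic, supporting them as a clade.
cranial crest (derived state 'present') is unique to M (autapomorphy; uninformative for grouping).
Most parsimonious ingroup topology: ((((M,T),(S,Y)),U),Z).
S and Y form a cherry on this tree, so they are sister taxa.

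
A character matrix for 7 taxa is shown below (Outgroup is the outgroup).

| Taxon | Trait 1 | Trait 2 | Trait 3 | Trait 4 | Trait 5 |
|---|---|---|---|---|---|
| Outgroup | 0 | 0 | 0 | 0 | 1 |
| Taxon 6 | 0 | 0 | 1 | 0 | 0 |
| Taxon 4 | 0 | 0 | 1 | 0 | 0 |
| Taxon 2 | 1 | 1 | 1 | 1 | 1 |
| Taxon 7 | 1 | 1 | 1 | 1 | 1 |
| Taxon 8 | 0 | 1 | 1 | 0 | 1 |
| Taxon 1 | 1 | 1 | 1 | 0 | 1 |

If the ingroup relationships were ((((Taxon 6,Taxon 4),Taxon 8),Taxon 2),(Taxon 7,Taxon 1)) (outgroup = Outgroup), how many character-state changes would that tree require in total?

8

Map each character onto ((((Taxon 6,Taxon 4),Taxon 8),Taxon 2),(Taxon 7,Taxon 1)) (rooted by Outgroup) and count the minimum state changes it requires (Fitch parsimony):
Trait 1: 2; Trait 2: 2; Trait 3: 1; Trait 4: 2; Trait 5: 1.
Total tree length = 8.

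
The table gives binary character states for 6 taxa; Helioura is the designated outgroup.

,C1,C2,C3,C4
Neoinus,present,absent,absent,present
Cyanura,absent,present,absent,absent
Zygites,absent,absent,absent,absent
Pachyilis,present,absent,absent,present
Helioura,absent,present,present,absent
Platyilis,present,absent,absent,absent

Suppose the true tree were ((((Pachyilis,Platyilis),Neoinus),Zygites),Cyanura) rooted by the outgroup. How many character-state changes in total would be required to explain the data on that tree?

Map each character onto ((((Pachyilis,Platyilis),Neoinus),Zygites),Cyanura) (rooted by Helioura) and count the minimum state changes it requires (Fitch parsimony):
C1: 1; C2: 1; C3: 1; C4: 2.
Total tree length = 5.

5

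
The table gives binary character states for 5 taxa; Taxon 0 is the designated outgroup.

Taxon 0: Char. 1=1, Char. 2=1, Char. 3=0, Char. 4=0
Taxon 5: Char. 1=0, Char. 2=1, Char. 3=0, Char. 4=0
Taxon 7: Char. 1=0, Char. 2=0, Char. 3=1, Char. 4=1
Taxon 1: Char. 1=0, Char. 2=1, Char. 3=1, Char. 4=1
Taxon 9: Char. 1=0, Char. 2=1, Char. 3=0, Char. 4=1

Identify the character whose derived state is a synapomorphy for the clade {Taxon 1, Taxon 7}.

Char. 3

Character polarity is set by the outgroup: the derived state is whichever differs from the outgroup's state, so for Char. 1, Char. 2 the derived state is '0', and for the remaining characters it is '1'.
All ingroup taxa share the derived state '0' for Char. 1; it defines the ingroup but does not resolve relationships within it.
Char. 2 (derived state '0') is unique to Taxon 7 (autapomorphy; uninformative for grouping).
Only Taxon 1 and Taxon 7 show the derived state '1' for Char. 3, supporting them as a clade.
Char. 4 (derived state '1') is shared by Taxon 1, Taxon 7, and Taxon 9 — a synapomorphy uniting that clade.
Most parsimonious ingroup topology: (Taxon 5,((Taxon 7,Taxon 1),Taxon 9)).
The clade {Taxon 1, Taxon 7} is supported by Char. 3: its derived state '1' occurs in exactly those taxa and in no other taxon (including the outgroup).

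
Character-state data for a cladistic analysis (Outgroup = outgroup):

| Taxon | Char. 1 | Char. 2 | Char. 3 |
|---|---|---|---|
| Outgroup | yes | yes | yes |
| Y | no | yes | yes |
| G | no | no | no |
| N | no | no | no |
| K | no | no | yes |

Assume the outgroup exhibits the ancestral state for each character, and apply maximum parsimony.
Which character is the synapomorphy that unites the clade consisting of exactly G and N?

Char. 3

The outgroup has state 'yes' for every character, so 'no' is the derived state throughout.
Char. 1 (derived state 'no') is shared by all ingroup taxa — unites the whole ingroup.
Char. 2 (derived state 'no') is shared by G, K, and N — a synapomorphy uniting that clade.
Char. 3 (derived state 'no') is shared by G and N — a synapomorphy uniting that clade.
Most parsimonious ingroup topology: (Y,((G,N),K)).
The clade {G, N} is supported by Char. 3: its derived state 'no' occurs in exactly those taxa and in no other taxon (including the outgroup).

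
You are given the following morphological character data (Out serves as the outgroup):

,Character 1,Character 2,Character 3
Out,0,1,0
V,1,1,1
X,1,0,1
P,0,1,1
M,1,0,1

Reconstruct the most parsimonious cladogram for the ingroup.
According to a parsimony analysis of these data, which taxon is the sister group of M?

X

Character polarity is set by the outgroup: the derived state is whichever differs from the outgroup's state, so for Character 2 the derived state is '0', and for the remaining characters it is '1'.
Character 1: derived state '1' in M, V, and X only — synapomorphy for {M, V, X}.
Only M and X show the derived state '0' for Character 2, supporting them as a clade.
Character 3 (derived state '1') is shared by all ingroup taxa — unites the whole ingroup.
Most parsimonious ingroup topology: ((V,(X,M)),P).
M and X form a cherry on this tree, so they are sister taxa.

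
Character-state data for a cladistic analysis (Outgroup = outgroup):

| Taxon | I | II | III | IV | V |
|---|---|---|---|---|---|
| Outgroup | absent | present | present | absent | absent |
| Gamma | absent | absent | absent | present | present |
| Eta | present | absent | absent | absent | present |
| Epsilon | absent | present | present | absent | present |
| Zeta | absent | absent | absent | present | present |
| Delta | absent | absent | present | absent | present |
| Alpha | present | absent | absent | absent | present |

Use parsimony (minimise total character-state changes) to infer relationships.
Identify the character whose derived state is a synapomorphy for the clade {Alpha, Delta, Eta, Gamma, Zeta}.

II

Character polarity is set by the outgroup: the derived state is whichever differs from the outgroup's state, so for II, III the derived state is 'absent', and for the remaining characters it is 'present'.
Only Alpha and Eta show the derived state 'present' for I, supporting them as a clade.
Only Alpha, Delta, Eta, Gamma, and Zeta show the derived state 'absent' for II, supporting them as a clade.
III: derived state 'absent' in Alpha, Eta, Gamma, and Zeta only — synapomorphy for {Alpha, Eta, Gamma, Zeta}.
IV (derived state 'present') is shared by Gamma and Zeta — a synapomorphy uniting that clade.
V (derived state 'present') is shared by all ingroup taxa — unites the whole ingroup.
Most parsimonious ingroup topology: ((((Gamma,Zeta),(Eta,Alpha)),Delta),Epsilon).
The clade {Alpha, Delta, Eta, Gamma, Zeta} is supported by II: its derived state 'absent' occurs in exactly those taxa and in no other taxon (including the outgroup).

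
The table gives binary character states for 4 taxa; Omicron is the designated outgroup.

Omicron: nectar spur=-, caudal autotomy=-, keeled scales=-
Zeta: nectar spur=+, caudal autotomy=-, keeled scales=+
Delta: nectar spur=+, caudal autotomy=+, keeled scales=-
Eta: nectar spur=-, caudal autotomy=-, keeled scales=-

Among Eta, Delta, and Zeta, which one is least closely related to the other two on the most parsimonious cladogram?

Eta

The outgroup has state '-' for every character, so '+' is the derived state throughout.
nectar spur: derived state '+' in Delta and Zeta only — synapomorphy for {Delta, Zeta}.
caudal autotomy: derived state '+' in Delta only — an autapomorphy, so it tells us nothing about relationships among taxa.
keeled scales: derived state '+' in Zeta only — an autapomorphy, so it tells us nothing about relationships among taxa.
Most parsimonious ingroup topology: ((Zeta,Delta),Eta).
Delta and Zeta share a more recent common ancestor with each other than either does with Eta, so Eta is the least closely related of the three.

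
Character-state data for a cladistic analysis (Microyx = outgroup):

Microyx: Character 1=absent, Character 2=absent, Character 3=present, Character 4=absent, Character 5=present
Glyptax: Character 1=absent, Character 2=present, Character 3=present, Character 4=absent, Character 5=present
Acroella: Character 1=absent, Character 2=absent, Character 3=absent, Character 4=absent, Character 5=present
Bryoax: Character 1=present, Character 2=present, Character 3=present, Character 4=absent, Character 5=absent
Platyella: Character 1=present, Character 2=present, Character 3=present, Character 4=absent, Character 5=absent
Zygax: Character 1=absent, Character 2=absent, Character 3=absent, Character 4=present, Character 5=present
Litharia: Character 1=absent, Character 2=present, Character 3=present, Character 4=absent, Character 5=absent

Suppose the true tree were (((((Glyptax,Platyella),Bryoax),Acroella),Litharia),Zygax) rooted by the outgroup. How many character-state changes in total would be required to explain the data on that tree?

Map each character onto (((((Glyptax,Platyella),Bryoax),Acroella),Litharia),Zygax) (rooted by Microyx) and count the minimum state changes it requires (Fitch parsimony):
Character 1: 2; Character 2: 2; Character 3: 2; Character 4: 1; Character 5: 3.
Total tree length = 10.

10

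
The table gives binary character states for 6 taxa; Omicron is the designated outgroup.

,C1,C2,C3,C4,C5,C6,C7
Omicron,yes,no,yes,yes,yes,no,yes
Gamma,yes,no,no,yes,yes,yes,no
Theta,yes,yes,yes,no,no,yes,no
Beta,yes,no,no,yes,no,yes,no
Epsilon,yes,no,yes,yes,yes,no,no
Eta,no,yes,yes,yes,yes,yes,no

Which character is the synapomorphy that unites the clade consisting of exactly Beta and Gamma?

Character polarity is set by the outgroup: the derived state is whichever differs from the outgroup's state, so for C1, C3, C4, C5, C7 the derived state is 'no', and for the remaining characters it is 'yes'.
C1: derived state 'no' in Eta only — an autapomorphy, so it tells us nothing about relationships among taxa.
C2 (derived state 'yes') is shared by Eta and Theta — a synapomorphy uniting that clade.
C3 (derived state 'no') is shared by Beta and Gamma — a synapomorphy uniting that clade.
C4 (derived state 'no') is unique to Theta (autapomorphy; uninformative for grouping).
C5 groups Beta and Theta, which is incompatible with the clades supported by the remaining characters; treating it as convergent (homoplasy) costs fewer steps than any alternative tree.
C6: derived state 'yes' in Beta, Eta, Gamma, and Theta only — synapomorphy for {Beta, Eta, Gamma, Theta}.
C7 (derived state 'no') is shared by all ingroup taxa — unites the whole ingroup.
Most parsimonious ingroup topology: (((Gamma,Beta),(Theta,Eta)),Epsilon).
The clade {Beta, Gamma} is supported by C3: its derived state 'no' occurs in exactly those taxa and in no other taxon (including the outgroup).

C3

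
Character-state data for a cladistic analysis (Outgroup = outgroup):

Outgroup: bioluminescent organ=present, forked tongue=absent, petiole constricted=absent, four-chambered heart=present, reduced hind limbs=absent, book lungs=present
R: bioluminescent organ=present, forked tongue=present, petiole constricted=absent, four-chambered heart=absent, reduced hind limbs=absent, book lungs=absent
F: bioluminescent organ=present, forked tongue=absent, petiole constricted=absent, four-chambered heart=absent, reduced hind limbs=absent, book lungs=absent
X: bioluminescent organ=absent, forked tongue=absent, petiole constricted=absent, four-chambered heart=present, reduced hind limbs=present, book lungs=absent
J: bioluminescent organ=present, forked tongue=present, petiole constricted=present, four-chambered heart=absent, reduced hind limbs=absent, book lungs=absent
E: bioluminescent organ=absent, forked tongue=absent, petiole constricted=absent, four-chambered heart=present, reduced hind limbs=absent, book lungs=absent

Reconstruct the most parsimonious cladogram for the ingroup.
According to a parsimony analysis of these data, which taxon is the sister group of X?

E

Character polarity is set by the outgroup: the derived state is whichever differs from the outgroup's state, so for bioluminescent organ, four-chambered heart, book lungs the derived state is 'absent', and for the remaining characters it is 'present'.
Only E and X show the derived state 'absent' for bioluminescent organ, supporting them as a clade.
Only J and R show the derived state 'present' for forked tongue, supporting them as a clade.
petiole constricted: derived state 'present' in J only — an autapomorphy, so it tells us nothing about relationships among taxa.
four-chambered heart: derived state 'absent' in F, J, and R only — synapomorphy for {F, J, R}.
reduced hind limbs: derived state 'present' in X only — an autapomorphy, so it tells us nothing about relationships among taxa.
All ingroup taxa share the derived state 'absent' for book lungs; it defines the ingroup but does not resolve relationships within it.
Most parsimonious ingroup topology: (((R,J),F),(X,E)).
X and E form a cherry on this tree, so they are sister taxa.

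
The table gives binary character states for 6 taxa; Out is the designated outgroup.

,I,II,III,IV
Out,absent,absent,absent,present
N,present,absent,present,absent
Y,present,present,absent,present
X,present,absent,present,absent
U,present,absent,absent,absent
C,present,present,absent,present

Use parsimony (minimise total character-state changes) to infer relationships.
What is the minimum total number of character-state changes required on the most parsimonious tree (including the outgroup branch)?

Character polarity is set by the outgroup: the derived state is whichever differs from the outgroup's state, so for IV the derived state is 'absent', and for the remaining characters it is 'present'.
All ingroup taxa share the derived state 'present' for I; it defines the ingroup but does not resolve relationships within it.
Only C and Y show the derived state 'present' for II, supporting them as a clade.
III (derived state 'present') is shared by N and X — a synapomorphy uniting that clade.
IV (derived state 'absent') is shared by N, U, and X — a synapomorphy uniting that clade.
Most parsimonious ingroup topology: (((N,X),U),(Y,C)).
Changes per character on this tree: I: 1; II: 1; III: 1; IV: 1.
Total = 4.

4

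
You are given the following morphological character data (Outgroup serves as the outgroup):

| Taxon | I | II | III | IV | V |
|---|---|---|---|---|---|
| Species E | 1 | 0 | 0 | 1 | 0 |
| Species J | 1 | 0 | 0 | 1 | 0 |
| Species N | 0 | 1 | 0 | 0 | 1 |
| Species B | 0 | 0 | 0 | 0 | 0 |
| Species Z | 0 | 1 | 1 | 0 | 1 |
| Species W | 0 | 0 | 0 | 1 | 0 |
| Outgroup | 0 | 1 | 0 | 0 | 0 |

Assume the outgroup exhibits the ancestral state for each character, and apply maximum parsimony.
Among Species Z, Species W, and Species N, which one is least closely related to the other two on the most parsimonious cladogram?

Species W

Character polarity is set by the outgroup: the derived state is whichever differs from the outgroup's state, so for II the derived state is '0', and for the remaining characters it is '1'.
Only Species E and Species J show the derived state '1' for I, supporting them as a clade.
II: derived state '0' in Species B, Species E, Species J, and Species W only — synapomorphy for {Species B, Species E, Species J, Species W}.
III (derived state '1') is unique to Species Z (autapomorphy; uninformative for grouping).
Only Species E, Species J, and Species W show the derived state '1' for IV, supporting them as a clade.
V: derived state '1' in Species N and Species Z only — synapomorphy for {Species N, Species Z}.
Most parsimonious ingroup topology: (((Species W,(Species J,Species E)),Species B),(Species Z,Species N)).
Species N and Species Z share a more recent common ancestor with each other than either does with Species W, so Species W is the least closely related of the three.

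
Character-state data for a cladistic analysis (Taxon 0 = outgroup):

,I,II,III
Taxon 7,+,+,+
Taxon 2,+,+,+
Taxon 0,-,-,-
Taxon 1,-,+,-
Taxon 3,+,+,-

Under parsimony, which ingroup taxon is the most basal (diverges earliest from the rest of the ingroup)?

Taxon 1

The outgroup has state '-' for every character, so '+' is the derived state throughout.
I: derived state '+' in Taxon 2, Taxon 3, and Taxon 7 only — synapomorphy for {Taxon 2, Taxon 3, Taxon 7}.
All ingroup taxa share the derived state '+' for II; it defines the ingroup but does not resolve relationships within it.
III (derived state '+') is shared by Taxon 2 and Taxon 7 — a synapomorphy uniting that clade.
Most parsimonious ingroup topology: (Taxon 1,((Taxon 7,Taxon 2),Taxon 3)).
Taxon 1 is sister to the clade containing all other ingroup taxa, so it is the earliest-diverging (most basal) ingroup lineage.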